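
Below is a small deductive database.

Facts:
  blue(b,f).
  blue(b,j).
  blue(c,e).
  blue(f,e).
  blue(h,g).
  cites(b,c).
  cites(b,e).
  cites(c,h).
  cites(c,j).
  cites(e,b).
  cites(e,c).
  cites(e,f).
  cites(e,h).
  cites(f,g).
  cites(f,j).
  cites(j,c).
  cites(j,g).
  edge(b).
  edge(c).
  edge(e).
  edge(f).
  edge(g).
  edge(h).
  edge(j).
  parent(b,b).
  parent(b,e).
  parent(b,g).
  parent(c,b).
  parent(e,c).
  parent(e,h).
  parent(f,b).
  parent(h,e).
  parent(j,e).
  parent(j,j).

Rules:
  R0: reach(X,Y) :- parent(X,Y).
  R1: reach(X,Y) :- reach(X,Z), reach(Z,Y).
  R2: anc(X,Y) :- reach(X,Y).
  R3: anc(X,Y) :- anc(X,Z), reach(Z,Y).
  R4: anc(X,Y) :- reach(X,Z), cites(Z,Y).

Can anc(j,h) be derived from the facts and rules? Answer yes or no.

round 1: derive reach(b,b) via R0 from parent(b,b)
round 1: derive reach(b,e) via R0 from parent(b,e)
round 1: derive reach(b,g) via R0 from parent(b,g)
round 1: derive reach(c,b) via R0 from parent(c,b)
round 1: derive reach(e,c) via R0 from parent(e,c)
round 1: derive reach(e,h) via R0 from parent(e,h)
round 1: derive reach(f,b) via R0 from parent(f,b)
round 1: derive reach(h,e) via R0 from parent(h,e)
round 1: derive reach(j,e) via R0 from parent(j,e)
round 1: derive reach(j,j) via R0 from parent(j,j)
round 2: derive reach(b,c) via R1 from reach(b,e), reach(e,c)
round 2: derive reach(b,h) via R1 from reach(b,e), reach(e,h)
round 2: derive reach(c,e) via R1 from reach(c,b), reach(b,e)
round 2: derive reach(c,g) via R1 from reach(c,b), reach(b,g)
round 2: derive reach(e,b) via R1 from reach(e,c), reach(c,b)
round 2: derive reach(e,e) via R1 from reach(e,h), reach(h,e)
round 2: derive reach(f,e) via R1 from reach(f,b), reach(b,e)
round 2: derive reach(f,g) via R1 from reach(f,b), reach(b,g)
round 2: derive reach(h,c) via R1 from reach(h,e), reach(e,c)
round 2: derive reach(h,h) via R1 from reach(h,e), reach(e,h)
round 2: derive reach(j,c) via R1 from reach(j,e), reach(e,c)
round 2: derive reach(j,h) via R1 from reach(j,e), reach(e,h)
round 2: derive anc(b,b) via R2 from reach(b,b)
round 2: derive anc(b,e) via R2 from reach(b,e)
round 2: derive anc(b,g) via R2 from reach(b,g)
round 2: derive anc(c,b) via R2 from reach(c,b)
round 2: derive anc(e,c) via R2 from reach(e,c)
round 2: derive anc(e,h) via R2 from reach(e,h)
round 2: derive anc(f,b) via R2 from reach(f,b)
round 2: derive anc(h,e) via R2 from reach(h,e)
round 2: derive anc(j,e) via R2 from reach(j,e)
round 2: derive anc(j,j) via R2 from reach(j,j)
round 2: derive anc(b,c) via R4 from reach(b,b), cites(b,c)
round 2: derive anc(b,f) via R4 from reach(b,e), cites(e,f)
round 2: derive anc(b,h) via R4 from reach(b,e), cites(e,h)
round 2: derive anc(c,c) via R4 from reach(c,b), cites(b,c)
round 2: derive anc(c,e) via R4 from reach(c,b), cites(b,e)
round 2: derive anc(e,j) via R4 from reach(e,c), cites(c,j)
round 2: derive anc(f,c) via R4 from reach(f,b), cites(b,c)
round 2: derive anc(f,e) via R4 from reach(f,b), cites(b,e)
round 2: derive anc(h,b) via R4 from reach(h,e), cites(e,b)
round 2: derive anc(h,c) via R4 from reach(h,e), cites(e,c)
round 2: derive anc(h,f) via R4 from reach(h,e), cites(e,f)
round 2: derive anc(h,h) via R4 from reach(h,e), cites(e,h)
round 2: derive anc(j,b) via R4 from reach(j,e), cites(e,b)
round 2: derive anc(j,c) via R4 from reach(j,e), cites(e,c)
round 2: derive anc(j,f) via R4 from reach(j,e), cites(e,f)
round 2: derive anc(j,g) via R4 from reach(j,j), cites(j,g)
round 2: derive anc(j,h) via R4 from reach(j,e), cites(e,h)
round 3: derive reach(c,c) via R1 from reach(c,b), reach(b,c)
round 3: derive reach(c,h) via R1 from reach(c,b), reach(b,h)
round 3: derive reach(e,g) via R1 from reach(e,b), reach(b,g)
round 3: derive reach(f,c) via R1 from reach(f,b), reach(b,c)
round 3: derive reach(f,h) via R1 from reach(f,b), reach(b,h)
round 3: derive reach(h,b) via R1 from reach(h,c), reach(c,b)
round 3: derive reach(h,g) via R1 from reach(h,c), reach(c,g)
round 3: derive reach(j,b) via R1 from reach(j,c), reach(c,b)
round 3: derive reach(j,g) via R1 from reach(j,c), reach(c,g)
round 3: derive anc(c,g) via R2 from reach(c,g)
round 3: derive anc(e,b) via R2 from reach(e,b)
round 3: derive anc(e,e) via R2 from reach(e,e)
round 3: derive anc(f,g) via R2 from reach(f,g)
round 3: derive anc(c,h) via R3 from anc(c,b), reach(b,h)
round 3: derive anc(e,g) via R3 from anc(e,c), reach(c,g)
round 3: derive anc(f,h) via R3 from anc(f,b), reach(b,h)
round 3: derive anc(h,g) via R3 from anc(h,b), reach(b,g)
round 3: derive anc(b,j) via R4 from reach(b,c), cites(c,j)
round 3: derive anc(c,f) via R4 from reach(c,e), cites(e,f)
round 3: derive anc(e,f) via R4 from reach(e,e), cites(e,f)
round 3: derive anc(f,f) via R4 from reach(f,e), cites(e,f)
round 3: derive anc(h,j) via R4 from reach(h,c), cites(c,j)
round 4: derive anc(c,j) via R4 from reach(c,c), cites(c,j)
round 4: derive anc(f,j) via R4 from reach(f,c), cites(c,j)

yes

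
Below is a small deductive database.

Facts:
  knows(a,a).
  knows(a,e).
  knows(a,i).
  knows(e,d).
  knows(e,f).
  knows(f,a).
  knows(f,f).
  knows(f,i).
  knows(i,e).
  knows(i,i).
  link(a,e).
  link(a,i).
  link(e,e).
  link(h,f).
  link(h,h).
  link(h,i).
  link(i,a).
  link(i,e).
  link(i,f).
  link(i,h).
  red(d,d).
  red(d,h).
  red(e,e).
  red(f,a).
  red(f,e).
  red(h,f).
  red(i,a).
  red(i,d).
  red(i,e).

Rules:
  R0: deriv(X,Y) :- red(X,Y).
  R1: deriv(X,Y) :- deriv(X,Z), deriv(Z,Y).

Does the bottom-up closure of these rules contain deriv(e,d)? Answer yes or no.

no

round 1: derive deriv(d,d) via R0 from red(d,d)
round 1: derive deriv(d,h) via R0 from red(d,h)
round 1: derive deriv(e,e) via R0 from red(e,e)
round 1: derive deriv(f,a) via R0 from red(f,a)
round 1: derive deriv(f,e) via R0 from red(f,e)
round 1: derive deriv(h,f) via R0 from red(h,f)
round 1: derive deriv(i,a) via R0 from red(i,a)
round 1: derive deriv(i,d) via R0 from red(i,d)
round 1: derive deriv(i,e) via R0 from red(i,e)
round 2: derive deriv(d,f) via R1 from deriv(d,h), deriv(h,f)
round 2: derive deriv(h,a) via R1 from deriv(h,f), deriv(f,a)
round 2: derive deriv(h,e) via R1 from deriv(h,f), deriv(f,e)
round 2: derive deriv(i,h) via R1 from deriv(i,d), deriv(d,h)
round 3: derive deriv(d,a) via R1 from deriv(d,f), deriv(f,a)
round 3: derive deriv(d,e) via R1 from deriv(d,f), deriv(f,e)
round 3: derive deriv(i,f) via R1 from deriv(i,d), deriv(d,f)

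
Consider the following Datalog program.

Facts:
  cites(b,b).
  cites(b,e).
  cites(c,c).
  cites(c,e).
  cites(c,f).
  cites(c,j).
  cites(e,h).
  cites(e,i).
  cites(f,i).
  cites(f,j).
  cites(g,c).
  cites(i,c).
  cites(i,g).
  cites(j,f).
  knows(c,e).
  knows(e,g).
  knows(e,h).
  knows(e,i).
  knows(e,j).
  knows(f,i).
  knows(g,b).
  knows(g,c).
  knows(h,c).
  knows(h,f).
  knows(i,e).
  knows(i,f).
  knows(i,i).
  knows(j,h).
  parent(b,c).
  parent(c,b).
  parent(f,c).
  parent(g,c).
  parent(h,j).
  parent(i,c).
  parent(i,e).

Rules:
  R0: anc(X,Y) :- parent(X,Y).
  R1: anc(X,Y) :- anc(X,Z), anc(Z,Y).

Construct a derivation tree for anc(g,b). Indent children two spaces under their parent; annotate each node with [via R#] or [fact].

anc(g,b)  [via R1]
  anc(g,c)  [via R0]
    parent(g,c)  [fact]
  anc(c,b)  [via R0]
    parent(c,b)  [fact]

round 1: derive anc(b,c) via R0 from parent(b,c)
round 1: derive anc(c,b) via R0 from parent(c,b)
round 1: derive anc(f,c) via R0 from parent(f,c)
round 1: derive anc(g,c) via R0 from parent(g,c)
round 1: derive anc(h,j) via R0 from parent(h,j)
round 1: derive anc(i,c) via R0 from parent(i,c)
round 1: derive anc(i,e) via R0 from parent(i,e)
round 2: derive anc(b,b) via R1 from anc(b,c), anc(c,b)
round 2: derive anc(c,c) via R1 from anc(c,b), anc(b,c)
round 2: derive anc(f,b) via R1 from anc(f,c), anc(c,b)
round 2: derive anc(g,b) via R1 from anc(g,c), anc(c,b)
round 2: derive anc(i,b) via R1 from anc(i,c), anc(c,b)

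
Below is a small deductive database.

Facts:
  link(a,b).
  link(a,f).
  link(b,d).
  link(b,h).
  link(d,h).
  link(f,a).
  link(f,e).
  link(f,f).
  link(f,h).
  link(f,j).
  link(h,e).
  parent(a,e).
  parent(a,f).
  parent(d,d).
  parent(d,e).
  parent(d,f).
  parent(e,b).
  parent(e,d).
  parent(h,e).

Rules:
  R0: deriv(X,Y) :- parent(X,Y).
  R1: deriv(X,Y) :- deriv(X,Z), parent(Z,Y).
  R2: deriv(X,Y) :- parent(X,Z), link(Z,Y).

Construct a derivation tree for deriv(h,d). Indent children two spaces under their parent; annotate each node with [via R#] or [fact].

round 1: derive deriv(a,e) via R0 from parent(a,e)
round 1: derive deriv(a,f) via R0 from parent(a,f)
round 1: derive deriv(d,d) via R0 from parent(d,d)
round 1: derive deriv(d,e) via R0 from parent(d,e)
round 1: derive deriv(d,f) via R0 from parent(d,f)
round 1: derive deriv(e,b) via R0 from parent(e,b)
round 1: derive deriv(e,d) via R0 from parent(e,d)
round 1: derive deriv(h,e) via R0 from parent(h,e)
round 1: derive deriv(a,a) via R2 from parent(a,f), link(f,a)
round 1: derive deriv(a,h) via R2 from parent(a,f), link(f,h)
round 1: derive deriv(a,j) via R2 from parent(a,f), link(f,j)
round 1: derive deriv(d,a) via R2 from parent(d,f), link(f,a)
round 1: derive deriv(d,h) via R2 from parent(d,d), link(d,h)
round 1: derive deriv(d,j) via R2 from parent(d,f), link(f,j)
round 1: derive deriv(e,h) via R2 from parent(e,b), link(b,h)
round 2: derive deriv(a,b) via R1 from deriv(a,e), parent(e,b)
round 2: derive deriv(a,d) via R1 from deriv(a,e), parent(e,d)
round 2: derive deriv(d,b) via R1 from deriv(d,e), parent(e,b)
round 2: derive deriv(e,e) via R1 from deriv(e,d), parent(d,e)
round 2: derive deriv(e,f) via R1 from deriv(e,d), parent(d,f)
round 2: derive deriv(h,b) via R1 from deriv(h,e), parent(e,b)
round 2: derive deriv(h,d) via R1 from deriv(h,e), parent(e,d)
round 3: derive deriv(h,f) via R1 from deriv(h,d), parent(d,f)

deriv(h,d)  [via R1]
  deriv(h,e)  [via R0]
    parent(h,e)  [fact]
  parent(e,d)  [fact]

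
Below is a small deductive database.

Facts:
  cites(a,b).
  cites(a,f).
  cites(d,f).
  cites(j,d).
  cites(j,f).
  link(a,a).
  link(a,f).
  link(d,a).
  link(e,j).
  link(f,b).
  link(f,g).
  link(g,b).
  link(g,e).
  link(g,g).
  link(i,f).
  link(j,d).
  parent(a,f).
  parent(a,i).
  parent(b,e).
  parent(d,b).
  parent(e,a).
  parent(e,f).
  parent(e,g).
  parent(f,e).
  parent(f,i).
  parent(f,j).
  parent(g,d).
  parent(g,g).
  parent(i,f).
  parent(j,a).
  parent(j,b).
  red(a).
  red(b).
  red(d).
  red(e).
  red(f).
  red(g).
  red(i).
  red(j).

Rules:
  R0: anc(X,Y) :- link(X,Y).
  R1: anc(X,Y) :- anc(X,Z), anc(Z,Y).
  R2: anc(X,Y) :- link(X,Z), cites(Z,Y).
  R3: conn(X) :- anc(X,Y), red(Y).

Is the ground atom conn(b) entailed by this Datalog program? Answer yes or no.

round 1: derive anc(a,a) via R0 from link(a,a)
round 1: derive anc(a,f) via R0 from link(a,f)
round 1: derive anc(d,a) via R0 from link(d,a)
round 1: derive anc(e,j) via R0 from link(e,j)
round 1: derive anc(f,b) via R0 from link(f,b)
round 1: derive anc(f,g) via R0 from link(f,g)
round 1: derive anc(g,b) via R0 from link(g,b)
round 1: derive anc(g,e) via R0 from link(g,e)
round 1: derive anc(g,g) via R0 from link(g,g)
round 1: derive anc(i,f) via R0 from link(i,f)
round 1: derive anc(j,d) via R0 from link(j,d)
round 1: derive anc(a,b) via R2 from link(a,a), cites(a,b)
round 1: derive anc(d,b) via R2 from link(d,a), cites(a,b)
round 1: derive anc(d,f) via R2 from link(d,a), cites(a,f)
round 1: derive anc(e,d) via R2 from link(e,j), cites(j,d)
round 1: derive anc(e,f) via R2 from link(e,j), cites(j,f)
round 1: derive anc(j,f) via R2 from link(j,d), cites(d,f)
round 2: derive anc(a,g) via R1 from anc(a,f), anc(f,g)
round 2: derive anc(d,g) via R1 from anc(d,f), anc(f,g)
round 2: derive anc(e,a) via R1 from anc(e,d), anc(d,a)
round 2: derive anc(e,b) via R1 from anc(e,d), anc(d,b)
round 2: derive anc(e,g) via R1 from anc(e,f), anc(f,g)
round 2: derive anc(f,e) via R1 from anc(f,g), anc(g,e)
round 2: derive anc(g,d) via R1 from anc(g,e), anc(e,d)
round 2: derive anc(g,f) via R1 from anc(g,e), anc(e,f)
round 2: derive anc(g,j) via R1 from anc(g,e), anc(e,j)
round 2: derive anc(i,b) via R1 from anc(i,f), anc(f,b)
round 2: derive anc(i,g) via R1 from anc(i,f), anc(f,g)
round 2: derive anc(j,a) via R1 from anc(j,d), anc(d,a)
round 2: derive anc(j,b) via R1 from anc(j,d), anc(d,b)
round 2: derive anc(j,g) via R1 from anc(j,f), anc(f,g)
round 2: derive conn(a) via R3 from anc(a,a), red(a)
round 2: derive conn(d) via R3 from anc(d,a), red(a)
round 2: derive conn(e) via R3 from anc(e,d), red(d)
round 2: derive conn(f) via R3 from anc(f,b), red(b)
round 2: derive conn(g) via R3 from anc(g,b), red(b)
round 2: derive conn(i) via R3 from anc(i,f), red(f)
round 2: derive conn(j) via R3 from anc(j,d), red(d)
round 3: derive anc(a,d) via R1 from anc(a,g), anc(g,d)
round 3: derive anc(a,e) via R1 from anc(a,f), anc(f,e)
round 3: derive anc(a,j) via R1 from anc(a,g), anc(g,j)
round 3: derive anc(d,d) via R1 from anc(d,g), anc(g,d)
round 3: derive anc(d,e) via R1 from anc(d,f), anc(f,e)
round 3: derive anc(d,j) via R1 from anc(d,g), anc(g,j)
round 3: derive anc(e,e) via R1 from anc(e,f), anc(f,e)
round 3: derive anc(f,a) via R1 from anc(f,e), anc(e,a)
round 3: derive anc(f,d) via R1 from anc(f,e), anc(e,d)
round 3: derive anc(f,f) via R1 from anc(f,e), anc(e,f)
round 3: derive anc(f,j) via R1 from anc(f,e), anc(e,j)
round 3: derive anc(g,a) via R1 from anc(g,d), anc(d,a)
round 3: derive anc(i,d) via R1 from anc(i,g), anc(g,d)
round 3: derive anc(i,e) via R1 from anc(i,f), anc(f,e)
round 3: derive anc(i,j) via R1 from anc(i,g), anc(g,j)
round 3: derive anc(j,e) via R1 from anc(j,f), anc(f,e)
round 3: derive anc(j,j) via R1 from anc(j,g), anc(g,j)
round 4: derive anc(i,a) via R1 from anc(i,d), anc(d,a)

no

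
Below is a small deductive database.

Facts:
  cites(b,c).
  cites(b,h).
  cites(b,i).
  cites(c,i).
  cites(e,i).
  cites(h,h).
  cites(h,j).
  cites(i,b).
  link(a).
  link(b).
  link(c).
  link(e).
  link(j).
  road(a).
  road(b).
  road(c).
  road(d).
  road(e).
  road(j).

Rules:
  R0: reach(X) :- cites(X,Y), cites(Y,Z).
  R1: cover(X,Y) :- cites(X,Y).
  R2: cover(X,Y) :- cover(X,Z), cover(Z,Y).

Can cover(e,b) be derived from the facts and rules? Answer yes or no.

round 1: derive cover(b,c) via R1 from cites(b,c)
round 1: derive cover(b,h) via R1 from cites(b,h)
round 1: derive cover(b,i) via R1 from cites(b,i)
round 1: derive cover(c,i) via R1 from cites(c,i)
round 1: derive cover(e,i) via R1 from cites(e,i)
round 1: derive cover(h,h) via R1 from cites(h,h)
round 1: derive cover(h,j) via R1 from cites(h,j)
round 1: derive cover(i,b) via R1 from cites(i,b)
round 2: derive cover(b,b) via R2 from cover(b,i), cover(i,b)
round 2: derive cover(b,j) via R2 from cover(b,h), cover(h,j)
round 2: derive cover(c,b) via R2 from cover(c,i), cover(i,b)
round 2: derive cover(e,b) via R2 from cover(e,i), cover(i,b)
round 2: derive cover(i,c) via R2 from cover(i,b), cover(b,c)
round 2: derive cover(i,h) via R2 from cover(i,b), cover(b,h)
round 2: derive cover(i,i) via R2 from cover(i,b), cover(b,i)
round 3: derive cover(c,c) via R2 from cover(c,b), cover(b,c)
round 3: derive cover(c,h) via R2 from cover(c,b), cover(b,h)
round 3: derive cover(c,j) via R2 from cover(c,b), cover(b,j)
round 3: derive cover(e,c) via R2 from cover(e,b), cover(b,c)
round 3: derive cover(e,h) via R2 from cover(e,b), cover(b,h)
round 3: derive cover(e,j) via R2 from cover(e,b), cover(b,j)
round 3: derive cover(i,j) via R2 from cover(i,b), cover(b,j)

yes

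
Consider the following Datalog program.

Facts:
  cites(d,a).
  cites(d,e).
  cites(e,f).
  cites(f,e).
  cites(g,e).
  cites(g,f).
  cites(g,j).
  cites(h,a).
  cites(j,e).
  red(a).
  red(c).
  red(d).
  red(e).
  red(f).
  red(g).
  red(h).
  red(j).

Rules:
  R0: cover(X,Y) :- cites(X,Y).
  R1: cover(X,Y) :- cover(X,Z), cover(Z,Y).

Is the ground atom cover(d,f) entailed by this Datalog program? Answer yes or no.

round 1: derive cover(d,a) via R0 from cites(d,a)
round 1: derive cover(d,e) via R0 from cites(d,e)
round 1: derive cover(e,f) via R0 from cites(e,f)
round 1: derive cover(f,e) via R0 from cites(f,e)
round 1: derive cover(g,e) via R0 from cites(g,e)
round 1: derive cover(g,f) via R0 from cites(g,f)
round 1: derive cover(g,j) via R0 from cites(g,j)
round 1: derive cover(h,a) via R0 from cites(h,a)
round 1: derive cover(j,e) via R0 from cites(j,e)
round 2: derive cover(d,f) via R1 from cover(d,e), cover(e,f)
round 2: derive cover(e,e) via R1 from cover(e,f), cover(f,e)
round 2: derive cover(f,f) via R1 from cover(f,e), cover(e,f)
round 2: derive cover(j,f) via R1 from cover(j,e), cover(e,f)

yes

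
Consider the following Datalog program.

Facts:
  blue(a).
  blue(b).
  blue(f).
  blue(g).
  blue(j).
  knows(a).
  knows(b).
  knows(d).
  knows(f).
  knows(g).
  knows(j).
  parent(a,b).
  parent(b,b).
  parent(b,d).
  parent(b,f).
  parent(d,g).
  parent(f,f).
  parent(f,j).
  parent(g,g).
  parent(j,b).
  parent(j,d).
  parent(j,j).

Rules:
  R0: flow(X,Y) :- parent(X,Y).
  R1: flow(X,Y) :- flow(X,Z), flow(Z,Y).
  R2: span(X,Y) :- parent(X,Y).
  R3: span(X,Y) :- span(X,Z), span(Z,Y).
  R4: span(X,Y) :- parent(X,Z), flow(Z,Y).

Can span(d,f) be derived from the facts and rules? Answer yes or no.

no

round 1: derive flow(a,b) via R0 from parent(a,b)
round 1: derive flow(b,b) via R0 from parent(b,b)
round 1: derive flow(b,d) via R0 from parent(b,d)
round 1: derive flow(b,f) via R0 from parent(b,f)
round 1: derive flow(d,g) via R0 from parent(d,g)
round 1: derive flow(f,f) via R0 from parent(f,f)
round 1: derive flow(f,j) via R0 from parent(f,j)
round 1: derive flow(g,g) via R0 from parent(g,g)
round 1: derive flow(j,b) via R0 from parent(j,b)
round 1: derive flow(j,d) via R0 from parent(j,d)
round 1: derive flow(j,j) via R0 from parent(j,j)
round 1: derive span(a,b) via R2 from parent(a,b)
round 1: derive span(b,b) via R2 from parent(b,b)
round 1: derive span(b,d) via R2 from parent(b,d)
round 1: derive span(b,f) via R2 from parent(b,f)
round 1: derive span(d,g) via R2 from parent(d,g)
round 1: derive span(f,f) via R2 from parent(f,f)
round 1: derive span(f,j) via R2 from parent(f,j)
round 1: derive span(g,g) via R2 from parent(g,g)
round 1: derive span(j,b) via R2 from parent(j,b)
round 1: derive span(j,d) via R2 from parent(j,d)
round 1: derive span(j,j) via R2 from parent(j,j)
round 2: derive flow(a,d) via R1 from flow(a,b), flow(b,d)
round 2: derive flow(a,f) via R1 from flow(a,b), flow(b,f)
round 2: derive flow(b,g) via R1 from flow(b,d), flow(d,g)
round 2: derive flow(b,j) via R1 from flow(b,f), flow(f,j)
round 2: derive flow(f,b) via R1 from flow(f,j), flow(j,b)
round 2: derive flow(f,d) via R1 from flow(f,j), flow(j,d)
round 2: derive flow(j,f) via R1 from flow(j,b), flow(b,f)
round 2: derive flow(j,g) via R1 from flow(j,d), flow(d,g)
round 2: derive span(a,d) via R3 from span(a,b), span(b,d)
round 2: derive span(a,f) via R3 from span(a,b), span(b,f)
round 2: derive span(b,g) via R3 from span(b,d), span(d,g)
round 2: derive span(b,j) via R3 from span(b,f), span(f,j)
round 2: derive span(f,b) via R3 from span(f,j), span(j,b)
round 2: derive span(f,d) via R3 from span(f,j), span(j,d)
round 2: derive span(j,f) via R3 from span(j,b), span(b,f)
round 2: derive span(j,g) via R3 from span(j,d), span(d,g)
round 3: derive flow(a,g) via R1 from flow(a,b), flow(b,g)
round 3: derive flow(a,j) via R1 from flow(a,b), flow(b,j)
round 3: derive flow(f,g) via R1 from flow(f,b), flow(b,g)
round 3: derive span(a,g) via R3 from span(a,b), span(b,g)
round 3: derive span(a,j) via R3 from span(a,b), span(b,j)
round 3: derive span(f,g) via R3 from span(f,b), span(b,g)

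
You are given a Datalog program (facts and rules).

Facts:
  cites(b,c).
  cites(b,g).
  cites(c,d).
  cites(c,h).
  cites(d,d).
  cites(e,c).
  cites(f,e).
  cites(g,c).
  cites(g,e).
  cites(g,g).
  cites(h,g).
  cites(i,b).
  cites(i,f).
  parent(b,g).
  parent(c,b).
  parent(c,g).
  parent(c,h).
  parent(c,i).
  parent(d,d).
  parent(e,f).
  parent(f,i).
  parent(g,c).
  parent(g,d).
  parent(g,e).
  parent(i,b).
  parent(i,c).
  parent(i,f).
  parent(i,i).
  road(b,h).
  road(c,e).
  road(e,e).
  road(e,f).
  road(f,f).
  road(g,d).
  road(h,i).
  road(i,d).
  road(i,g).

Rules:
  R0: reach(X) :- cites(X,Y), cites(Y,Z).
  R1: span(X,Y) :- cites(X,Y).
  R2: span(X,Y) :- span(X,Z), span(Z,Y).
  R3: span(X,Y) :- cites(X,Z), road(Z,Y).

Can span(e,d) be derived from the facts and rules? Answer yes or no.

round 1: derive span(b,c) via R1 from cites(b,c)
round 1: derive span(b,g) via R1 from cites(b,g)
round 1: derive span(c,d) via R1 from cites(c,d)
round 1: derive span(c,h) via R1 from cites(c,h)
round 1: derive span(d,d) via R1 from cites(d,d)
round 1: derive span(e,c) via R1 from cites(e,c)
round 1: derive span(f,e) via R1 from cites(f,e)
round 1: derive span(g,c) via R1 from cites(g,c)
round 1: derive span(g,e) via R1 from cites(g,e)
round 1: derive span(g,g) via R1 from cites(g,g)
round 1: derive span(h,g) via R1 from cites(h,g)
round 1: derive span(i,b) via R1 from cites(i,b)
round 1: derive span(i,f) via R1 from cites(i,f)
round 1: derive span(b,d) via R3 from cites(b,g), road(g,d)
round 1: derive span(b,e) via R3 from cites(b,c), road(c,e)
round 1: derive span(c,i) via R3 from cites(c,h), road(h,i)
round 1: derive span(e,e) via R3 from cites(e,c), road(c,e)
round 1: derive span(f,f) via R3 from cites(f,e), road(e,f)
round 1: derive span(g,d) via R3 from cites(g,g), road(g,d)
round 1: derive span(g,f) via R3 from cites(g,e), road(e,f)
round 1: derive span(h,d) via R3 from cites(h,g), road(g,d)
round 1: derive span(i,h) via R3 from cites(i,b), road(b,h)
round 2: derive span(b,f) via R2 from span(b,g), span(g,f)
round 2: derive span(b,h) via R2 from span(b,c), span(c,h)
round 2: derive span(b,i) via R2 from span(b,c), span(c,i)
round 2: derive span(c,b) via R2 from span(c,i), span(i,b)
round 2: derive span(c,f) via R2 from span(c,i), span(i,f)
round 2: derive span(c,g) via R2 from span(c,h), span(h,g)
round 2: derive span(e,d) via R2 from span(e,c), span(c,d)
round 2: derive span(e,h) via R2 from span(e,c), span(c,h)
round 2: derive span(e,i) via R2 from span(e,c), span(c,i)
round 2: derive span(f,c) via R2 from span(f,e), span(e,c)
round 2: derive span(g,h) via R2 from span(g,c), span(c,h)
round 2: derive span(g,i) via R2 from span(g,c), span(c,i)
round 2: derive span(h,c) via R2 from span(h,g), span(g,c)
round 2: derive span(h,e) via R2 from span(h,g), span(g,e)
round 2: derive span(h,f) via R2 from span(h,g), span(g,f)
round 2: derive span(i,c) via R2 from span(i,b), span(b,c)
round 2: derive span(i,d) via R2 from span(i,b), span(b,d)
round 2: derive span(i,e) via R2 from span(i,b), span(b,e)
round 2: derive span(i,g) via R2 from span(i,b), span(b,g)
round 3: derive span(b,b) via R2 from span(b,c), span(c,b)
round 3: derive span(c,c) via R2 from span(c,b), span(b,c)
round 3: derive span(c,e) via R2 from span(c,b), span(b,e)
round 3: derive span(e,b) via R2 from span(e,c), span(c,b)
round 3: derive span(e,f) via R2 from span(e,c), span(c,f)
round 3: derive span(e,g) via R2 from span(e,c), span(c,g)
round 3: derive span(f,b) via R2 from span(f,c), span(c,b)
round 3: derive span(f,d) via R2 from span(f,c), span(c,d)
round 3: derive span(f,g) via R2 from span(f,c), span(c,g)
round 3: derive span(f,h) via R2 from span(f,c), span(c,h)
round 3: derive span(f,i) via R2 from span(f,c), span(c,i)
round 3: derive span(g,b) via R2 from span(g,c), span(c,b)
round 3: derive span(h,b) via R2 from span(h,c), span(c,b)
round 3: derive span(h,h) via R2 from span(h,c), span(c,h)
round 3: derive span(h,i) via R2 from span(h,c), span(c,i)
round 3: derive span(i,i) via R2 from span(i,b), span(b,i)

yes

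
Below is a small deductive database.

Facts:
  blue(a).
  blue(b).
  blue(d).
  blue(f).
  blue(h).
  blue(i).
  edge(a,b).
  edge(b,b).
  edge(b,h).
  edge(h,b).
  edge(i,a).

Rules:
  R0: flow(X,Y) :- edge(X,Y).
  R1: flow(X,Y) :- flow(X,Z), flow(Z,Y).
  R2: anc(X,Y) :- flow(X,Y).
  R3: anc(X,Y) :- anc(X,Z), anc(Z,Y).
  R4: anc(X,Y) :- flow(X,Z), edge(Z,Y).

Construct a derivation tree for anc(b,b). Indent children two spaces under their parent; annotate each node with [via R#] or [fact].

anc(b,b)  [via R2]
  flow(b,b)  [via R0]
    edge(b,b)  [fact]

round 1: derive flow(a,b) via R0 from edge(a,b)
round 1: derive flow(b,b) via R0 from edge(b,b)
round 1: derive flow(b,h) via R0 from edge(b,h)
round 1: derive flow(h,b) via R0 from edge(h,b)
round 1: derive flow(i,a) via R0 from edge(i,a)
round 2: derive flow(a,h) via R1 from flow(a,b), flow(b,h)
round 2: derive flow(h,h) via R1 from flow(h,b), flow(b,h)
round 2: derive flow(i,b) via R1 from flow(i,a), flow(a,b)
round 2: derive anc(a,b) via R2 from flow(a,b)
round 2: derive anc(b,b) via R2 from flow(b,b)
round 2: derive anc(b,h) via R2 from flow(b,h)
round 2: derive anc(h,b) via R2 from flow(h,b)
round 2: derive anc(i,a) via R2 from flow(i,a)
round 2: derive anc(a,h) via R4 from flow(a,b), edge(b,h)
round 2: derive anc(h,h) via R4 from flow(h,b), edge(b,h)
round 2: derive anc(i,b) via R4 from flow(i,a), edge(a,b)
round 3: derive flow(i,h) via R1 from flow(i,a), flow(a,h)
round 3: derive anc(i,h) via R3 from anc(i,a), anc(a,h)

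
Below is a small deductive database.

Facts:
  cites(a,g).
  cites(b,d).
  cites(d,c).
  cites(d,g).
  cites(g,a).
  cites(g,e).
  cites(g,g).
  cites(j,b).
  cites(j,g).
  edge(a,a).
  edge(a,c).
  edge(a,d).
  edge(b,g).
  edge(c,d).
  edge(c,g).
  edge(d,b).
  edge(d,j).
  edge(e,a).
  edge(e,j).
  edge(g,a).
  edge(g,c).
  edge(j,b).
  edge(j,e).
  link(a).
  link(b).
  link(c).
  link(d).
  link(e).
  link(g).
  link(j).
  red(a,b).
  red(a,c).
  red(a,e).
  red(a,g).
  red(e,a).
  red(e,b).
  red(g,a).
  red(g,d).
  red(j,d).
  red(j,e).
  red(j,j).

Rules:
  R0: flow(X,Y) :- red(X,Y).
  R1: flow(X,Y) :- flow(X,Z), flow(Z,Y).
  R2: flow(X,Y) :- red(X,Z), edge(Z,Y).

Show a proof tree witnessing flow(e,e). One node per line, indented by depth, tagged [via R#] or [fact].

flow(e,e)  [via R1]
  flow(e,a)  [via R0]
    red(e,a)  [fact]
  flow(a,e)  [via R0]
    red(a,e)  [fact]

round 1: derive flow(a,b) via R0 from red(a,b)
round 1: derive flow(a,c) via R0 from red(a,c)
round 1: derive flow(a,e) via R0 from red(a,e)
round 1: derive flow(a,g) via R0 from red(a,g)
round 1: derive flow(e,a) via R0 from red(e,a)
round 1: derive flow(e,b) via R0 from red(e,b)
round 1: derive flow(g,a) via R0 from red(g,a)
round 1: derive flow(g,d) via R0 from red(g,d)
round 1: derive flow(j,d) via R0 from red(j,d)
round 1: derive flow(j,e) via R0 from red(j,e)
round 1: derive flow(j,j) via R0 from red(j,j)
round 1: derive flow(a,a) via R2 from red(a,e), edge(e,a)
round 1: derive flow(a,d) via R2 from red(a,c), edge(c,d)
round 1: derive flow(a,j) via R2 from red(a,e), edge(e,j)
round 1: derive flow(e,c) via R2 from red(e,a), edge(a,c)
round 1: derive flow(e,d) via R2 from red(e,a), edge(a,d)
round 1: derive flow(e,g) via R2 from red(e,b), edge(b,g)
round 1: derive flow(g,b) via R2 from red(g,d), edge(d,b)
round 1: derive flow(g,c) via R2 from red(g,a), edge(a,c)
round 1: derive flow(g,j) via R2 from red(g,d), edge(d,j)
round 1: derive flow(j,a) via R2 from red(j,e), edge(e,a)
round 1: derive flow(j,b) via R2 from red(j,d), edge(d,b)
round 2: derive flow(e,e) via R1 from flow(e,a), flow(a,e)
round 2: derive flow(e,j) via R1 from flow(e,a), flow(a,j)
round 2: derive flow(g,e) via R1 from flow(g,a), flow(a,e)
round 2: derive flow(g,g) via R1 from flow(g,a), flow(a,g)
round 2: derive flow(j,c) via R1 from flow(j,a), flow(a,c)
round 2: derive flow(j,g) via R1 from flow(j,a), flow(a,g)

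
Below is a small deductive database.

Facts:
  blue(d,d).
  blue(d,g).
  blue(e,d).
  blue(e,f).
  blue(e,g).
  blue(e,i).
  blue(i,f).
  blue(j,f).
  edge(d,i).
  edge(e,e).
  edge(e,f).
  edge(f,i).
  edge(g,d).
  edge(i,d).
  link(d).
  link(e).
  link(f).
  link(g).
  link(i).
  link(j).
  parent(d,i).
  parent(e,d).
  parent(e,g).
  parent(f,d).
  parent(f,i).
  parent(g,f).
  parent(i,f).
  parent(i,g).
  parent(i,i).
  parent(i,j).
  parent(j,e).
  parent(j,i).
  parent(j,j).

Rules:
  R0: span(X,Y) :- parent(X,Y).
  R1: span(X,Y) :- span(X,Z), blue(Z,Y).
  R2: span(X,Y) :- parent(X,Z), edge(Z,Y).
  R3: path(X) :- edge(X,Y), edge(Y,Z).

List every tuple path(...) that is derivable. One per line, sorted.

path(d)
path(e)
path(f)
path(g)
path(i)

round 1: derive path(d) via R3 from edge(d,i), edge(i,d)
round 1: derive path(e) via R3 from edge(e,e), edge(e,e)
round 1: derive path(f) via R3 from edge(f,i), edge(i,d)
round 1: derive path(g) via R3 from edge(g,d), edge(d,i)
round 1: derive path(i) via R3 from edge(i,d), edge(d,i)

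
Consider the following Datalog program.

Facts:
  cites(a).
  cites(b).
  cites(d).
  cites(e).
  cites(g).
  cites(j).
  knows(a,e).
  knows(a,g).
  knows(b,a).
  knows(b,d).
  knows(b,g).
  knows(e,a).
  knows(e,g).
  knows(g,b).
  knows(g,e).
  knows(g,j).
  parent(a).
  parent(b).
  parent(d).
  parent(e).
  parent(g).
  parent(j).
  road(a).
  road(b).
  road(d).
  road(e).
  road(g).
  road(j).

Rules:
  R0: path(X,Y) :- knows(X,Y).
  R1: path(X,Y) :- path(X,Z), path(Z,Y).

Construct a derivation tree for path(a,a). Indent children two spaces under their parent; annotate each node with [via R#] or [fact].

round 1: derive path(a,e) via R0 from knows(a,e)
round 1: derive path(a,g) via R0 from knows(a,g)
round 1: derive path(b,a) via R0 from knows(b,a)
round 1: derive path(b,d) via R0 from knows(b,d)
round 1: derive path(b,g) via R0 from knows(b,g)
round 1: derive path(e,a) via R0 from knows(e,a)
round 1: derive path(e,g) via R0 from knows(e,g)
round 1: derive path(g,b) via R0 from knows(g,b)
round 1: derive path(g,e) via R0 from knows(g,e)
round 1: derive path(g,j) via R0 from knows(g,j)
round 2: derive path(a,a) via R1 from path(a,e), path(e,a)
round 2: derive path(a,b) via R1 from path(a,g), path(g,b)
round 2: derive path(a,j) via R1 from path(a,g), path(g,j)
round 2: derive path(b,b) via R1 from path(b,g), path(g,b)
round 2: derive path(b,e) via R1 from path(b,a), path(a,e)
round 2: derive path(b,j) via R1 from path(b,g), path(g,j)
round 2: derive path(e,b) via R1 from path(e,g), path(g,b)
round 2: derive path(e,e) via R1 from path(e,a), path(a,e)
round 2: derive path(e,j) via R1 from path(e,g), path(g,j)
round 2: derive path(g,a) via R1 from path(g,b), path(b,a)
round 2: derive path(g,d) via R1 from path(g,b), path(b,d)
round 2: derive path(g,g) via R1 from path(g,b), path(b,g)
round 3: derive path(a,d) via R1 from path(a,b), path(b,d)
round 3: derive path(e,d) via R1 from path(e,b), path(b,d)

path(a,a)  [via R1]
  path(a,e)  [via R0]
    knows(a,e)  [fact]
  path(e,a)  [via R0]
    knows(e,a)  [fact]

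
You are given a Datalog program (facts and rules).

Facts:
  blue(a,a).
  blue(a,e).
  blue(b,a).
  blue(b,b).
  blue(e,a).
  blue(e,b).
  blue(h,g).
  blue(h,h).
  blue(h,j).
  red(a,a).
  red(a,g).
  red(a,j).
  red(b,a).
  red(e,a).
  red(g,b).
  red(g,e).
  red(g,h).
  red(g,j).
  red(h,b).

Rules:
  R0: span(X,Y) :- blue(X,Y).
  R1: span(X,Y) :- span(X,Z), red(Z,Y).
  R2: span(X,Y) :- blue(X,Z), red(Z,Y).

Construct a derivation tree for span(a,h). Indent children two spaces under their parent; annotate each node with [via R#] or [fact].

span(a,h)  [via R1]
  span(a,g)  [via R2]
    blue(a,a)  [fact]
    red(a,g)  [fact]
  red(g,h)  [fact]

round 1: derive span(a,a) via R0 from blue(a,a)
round 1: derive span(a,e) via R0 from blue(a,e)
round 1: derive span(b,a) via R0 from blue(b,a)
round 1: derive span(b,b) via R0 from blue(b,b)
round 1: derive span(e,a) via R0 from blue(e,a)
round 1: derive span(e,b) via R0 from blue(e,b)
round 1: derive span(h,g) via R0 from blue(h,g)
round 1: derive span(h,h) via R0 from blue(h,h)
round 1: derive span(h,j) via R0 from blue(h,j)
round 1: derive span(a,g) via R2 from blue(a,a), red(a,g)
round 1: derive span(a,j) via R2 from blue(a,a), red(a,j)
round 1: derive span(b,g) via R2 from blue(b,a), red(a,g)
round 1: derive span(b,j) via R2 from blue(b,a), red(a,j)
round 1: derive span(e,g) via R2 from blue(e,a), red(a,g)
round 1: derive span(e,j) via R2 from blue(e,a), red(a,j)
round 1: derive span(h,b) via R2 from blue(h,g), red(g,b)
round 1: derive span(h,e) via R2 from blue(h,g), red(g,e)
round 2: derive span(a,b) via R1 from span(a,g), red(g,b)
round 2: derive span(a,h) via R1 from span(a,g), red(g,h)
round 2: derive span(b,e) via R1 from span(b,g), red(g,e)
round 2: derive span(b,h) via R1 from span(b,g), red(g,h)
round 2: derive span(e,e) via R1 from span(e,g), red(g,e)
round 2: derive span(e,h) via R1 from span(e,g), red(g,h)
round 2: derive span(h,a) via R1 from span(h,b), red(b,a)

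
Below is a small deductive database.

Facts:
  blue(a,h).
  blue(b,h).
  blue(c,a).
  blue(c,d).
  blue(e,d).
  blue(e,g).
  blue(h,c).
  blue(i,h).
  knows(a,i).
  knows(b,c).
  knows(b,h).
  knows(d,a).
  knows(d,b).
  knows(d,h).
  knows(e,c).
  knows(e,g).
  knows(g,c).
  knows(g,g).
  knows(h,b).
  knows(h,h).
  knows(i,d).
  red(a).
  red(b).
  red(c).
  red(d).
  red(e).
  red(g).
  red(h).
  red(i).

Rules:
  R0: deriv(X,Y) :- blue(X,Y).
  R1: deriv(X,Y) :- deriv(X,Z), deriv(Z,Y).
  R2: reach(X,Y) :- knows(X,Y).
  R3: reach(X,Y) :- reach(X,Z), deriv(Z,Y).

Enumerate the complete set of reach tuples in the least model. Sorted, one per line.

round 1: derive deriv(a,h) via R0 from blue(a,h)
round 1: derive deriv(b,h) via R0 from blue(b,h)
round 1: derive deriv(c,a) via R0 from blue(c,a)
round 1: derive deriv(c,d) via R0 from blue(c,d)
round 1: derive deriv(e,d) via R0 from blue(e,d)
round 1: derive deriv(e,g) via R0 from blue(e,g)
round 1: derive deriv(h,c) via R0 from blue(h,c)
round 1: derive deriv(i,h) via R0 from blue(i,h)
round 1: derive reach(a,i) via R2 from knows(a,i)
round 1: derive reach(b,c) via R2 from knows(b,c)
round 1: derive reach(b,h) via R2 from knows(b,h)
round 1: derive reach(d,a) via R2 from knows(d,a)
round 1: derive reach(d,b) via R2 from knows(d,b)
round 1: derive reach(d,h) via R2 from knows(d,h)
round 1: derive reach(e,c) via R2 from knows(e,c)
round 1: derive reach(e,g) via R2 from knows(e,g)
round 1: derive reach(g,c) via R2 from knows(g,c)
round 1: derive reach(g,g) via R2 from knows(g,g)
round 1: derive reach(h,b) via R2 from knows(h,b)
round 1: derive reach(h,h) via R2 from knows(h,h)
round 1: derive reach(i,d) via R2 from knows(i,d)
round 2: derive deriv(a,c) via R1 from deriv(a,h), deriv(h,c)
round 2: derive deriv(b,c) via R1 from deriv(b,h), deriv(h,c)
round 2: derive deriv(c,h) via R1 from deriv(c,a), deriv(a,h)
round 2: derive deriv(h,a) via R1 from deriv(h,c), deriv(c,a)
round 2: derive deriv(h,d) via R1 from deriv(h,c), deriv(c,d)
round 2: derive deriv(i,c) via R1 from deriv(i,h), deriv(h,c)
round 2: derive reach(a,h) via R3 from reach(a,i), deriv(i,h)
round 2: derive reach(b,a) via R3 from reach(b,c), deriv(c,a)
round 2: derive reach(b,d) via R3 from reach(b,c), deriv(c,d)
round 2: derive reach(d,c) via R3 from reach(d,h), deriv(h,c)
round 2: derive reach(e,a) via R3 from reach(e,c), deriv(c,a)
round 2: derive reach(e,d) via R3 from reach(e,c), deriv(c,d)
round 2: derive reach(g,a) via R3 from reach(g,c), deriv(c,a)
round 2: derive reach(g,d) via R3 from reach(g,c), deriv(c,d)
round 2: derive reach(h,c) via R3 from reach(h,h), deriv(h,c)
round 3: derive deriv(a,a) via R1 from deriv(a,c), deriv(c,a)
round 3: derive deriv(a,d) via R1 from deriv(a,c), deriv(c,d)
round 3: derive deriv(b,a) via R1 from deriv(b,c), deriv(c,a)
round 3: derive deriv(b,d) via R1 from deriv(b,c), deriv(c,d)
round 3: derive deriv(c,c) via R1 from deriv(c,a), deriv(a,c)
round 3: derive deriv(h,h) via R1 from deriv(h,a), deriv(a,h)
round 3: derive deriv(i,a) via R1 from deriv(i,c), deriv(c,a)
round 3: derive deriv(i,d) via R1 from deriv(i,c), deriv(c,d)
round 3: derive reach(a,a) via R3 from reach(a,h), deriv(h,a)
round 3: derive reach(a,c) via R3 from reach(a,h), deriv(h,c)
round 3: derive reach(a,d) via R3 from reach(a,h), deriv(h,d)
round 3: derive reach(d,d) via R3 from reach(d,c), deriv(c,d)
round 3: derive reach(e,h) via R3 from reach(e,a), deriv(a,h)
round 3: derive reach(g,h) via R3 from reach(g,a), deriv(a,h)
round 3: derive reach(h,a) via R3 from reach(h,c), deriv(c,a)
round 3: derive reach(h,d) via R3 from reach(h,c), deriv(c,d)

reach(a,a)
reach(a,c)
reach(a,d)
reach(a,h)
reach(a,i)
reach(b,a)
reach(b,c)
reach(b,d)
reach(b,h)
reach(d,a)
reach(d,b)
reach(d,c)
reach(d,d)
reach(d,h)
reach(e,a)
reach(e,c)
reach(e,d)
reach(e,g)
reach(e,h)
reach(g,a)
reach(g,c)
reach(g,d)
reach(g,g)
reach(g,h)
reach(h,a)
reach(h,b)
reach(h,c)
reach(h,d)
reach(h,h)
reach(i,d)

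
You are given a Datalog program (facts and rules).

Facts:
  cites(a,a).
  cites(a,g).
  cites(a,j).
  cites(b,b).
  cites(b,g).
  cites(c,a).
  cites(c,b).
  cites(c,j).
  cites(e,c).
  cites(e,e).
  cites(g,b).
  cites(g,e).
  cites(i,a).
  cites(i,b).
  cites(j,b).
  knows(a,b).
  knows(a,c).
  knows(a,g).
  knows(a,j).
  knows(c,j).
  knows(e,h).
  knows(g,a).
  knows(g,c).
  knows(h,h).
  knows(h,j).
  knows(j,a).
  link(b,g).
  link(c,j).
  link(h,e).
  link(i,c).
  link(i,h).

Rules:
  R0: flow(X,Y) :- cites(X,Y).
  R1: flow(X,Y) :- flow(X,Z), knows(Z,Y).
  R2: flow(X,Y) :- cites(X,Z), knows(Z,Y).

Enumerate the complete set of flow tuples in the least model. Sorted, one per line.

round 1: derive flow(a,a) via R0 from cites(a,a)
round 1: derive flow(a,g) via R0 from cites(a,g)
round 1: derive flow(a,j) via R0 from cites(a,j)
round 1: derive flow(b,b) via R0 from cites(b,b)
round 1: derive flow(b,g) via R0 from cites(b,g)
round 1: derive flow(c,a) via R0 from cites(c,a)
round 1: derive flow(c,b) via R0 from cites(c,b)
round 1: derive flow(c,j) via R0 from cites(c,j)
round 1: derive flow(e,c) via R0 from cites(e,c)
round 1: derive flow(e,e) via R0 from cites(e,e)
round 1: derive flow(g,b) via R0 from cites(g,b)
round 1: derive flow(g,e) via R0 from cites(g,e)
round 1: derive flow(i,a) via R0 from cites(i,a)
round 1: derive flow(i,b) via R0 from cites(i,b)
round 1: derive flow(j,b) via R0 from cites(j,b)
round 1: derive flow(a,b) via R2 from cites(a,a), knows(a,b)
round 1: derive flow(a,c) via R2 from cites(a,a), knows(a,c)
round 1: derive flow(b,a) via R2 from cites(b,g), knows(g,a)
round 1: derive flow(b,c) via R2 from cites(b,g), knows(g,c)
round 1: derive flow(c,c) via R2 from cites(c,a), knows(a,c)
round 1: derive flow(c,g) via R2 from cites(c,a), knows(a,g)
round 1: derive flow(e,h) via R2 from cites(e,e), knows(e,h)
round 1: derive flow(e,j) via R2 from cites(e,c), knows(c,j)
round 1: derive flow(g,h) via R2 from cites(g,e), knows(e,h)
round 1: derive flow(i,c) via R2 from cites(i,a), knows(a,c)
round 1: derive flow(i,g) via R2 from cites(i,a), knows(a,g)
round 1: derive flow(i,j) via R2 from cites(i,a), knows(a,j)
round 2: derive flow(b,j) via R1 from flow(b,a), knows(a,j)
round 2: derive flow(e,a) via R1 from flow(e,j), knows(j,a)
round 2: derive flow(g,j) via R1 from flow(g,h), knows(h,j)
round 3: derive flow(e,b) via R1 from flow(e,a), knows(a,b)
round 3: derive flow(e,g) via R1 from flow(e,a), knows(a,g)
round 3: derive flow(g,a) via R1 from flow(g,j), knows(j,a)
round 4: derive flow(g,c) via R1 from flow(g,a), knows(a,c)
round 4: derive flow(g,g) via R1 from flow(g,a), knows(a,g)

flow(a,a)
flow(a,b)
flow(a,c)
flow(a,g)
flow(a,j)
flow(b,a)
flow(b,b)
flow(b,c)
flow(b,g)
flow(b,j)
flow(c,a)
flow(c,b)
flow(c,c)
flow(c,g)
flow(c,j)
flow(e,a)
flow(e,b)
flow(e,c)
flow(e,e)
flow(e,g)
flow(e,h)
flow(e,j)
flow(g,a)
flow(g,b)
flow(g,c)
flow(g,e)
flow(g,g)
flow(g,h)
flow(g,j)
flow(i,a)
flow(i,b)
flow(i,c)
flow(i,g)
flow(i,j)
flow(j,b)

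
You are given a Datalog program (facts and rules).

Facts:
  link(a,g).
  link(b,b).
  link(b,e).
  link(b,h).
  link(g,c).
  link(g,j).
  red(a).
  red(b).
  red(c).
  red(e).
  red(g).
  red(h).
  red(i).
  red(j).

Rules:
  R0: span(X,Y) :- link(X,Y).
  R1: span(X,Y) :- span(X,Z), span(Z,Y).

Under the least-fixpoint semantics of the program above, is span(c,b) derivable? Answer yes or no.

no

round 1: derive span(a,g) via R0 from link(a,g)
round 1: derive span(b,b) via R0 from link(b,b)
round 1: derive span(b,e) via R0 from link(b,e)
round 1: derive span(b,h) via R0 from link(b,h)
round 1: derive span(g,c) via R0 from link(g,c)
round 1: derive span(g,j) via R0 from link(g,j)
round 2: derive span(a,c) via R1 from span(a,g), span(g,c)
round 2: derive span(a,j) via R1 from span(a,g), span(g,j)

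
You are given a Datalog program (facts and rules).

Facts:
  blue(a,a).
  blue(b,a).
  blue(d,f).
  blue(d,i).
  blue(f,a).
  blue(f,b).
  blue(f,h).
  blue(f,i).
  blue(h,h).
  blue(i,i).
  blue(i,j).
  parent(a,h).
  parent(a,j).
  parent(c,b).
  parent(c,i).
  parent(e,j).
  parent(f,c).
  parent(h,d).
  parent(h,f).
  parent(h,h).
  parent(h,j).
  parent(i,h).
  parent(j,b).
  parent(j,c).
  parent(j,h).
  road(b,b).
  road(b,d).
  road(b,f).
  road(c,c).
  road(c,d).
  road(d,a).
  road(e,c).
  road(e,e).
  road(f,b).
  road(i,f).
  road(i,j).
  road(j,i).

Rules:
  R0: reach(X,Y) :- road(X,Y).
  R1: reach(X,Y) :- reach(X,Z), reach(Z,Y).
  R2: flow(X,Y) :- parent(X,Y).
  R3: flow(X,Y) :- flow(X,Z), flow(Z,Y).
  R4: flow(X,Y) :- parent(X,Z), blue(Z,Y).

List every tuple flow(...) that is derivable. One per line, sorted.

round 1: derive flow(a,h) via R2 from parent(a,h)
round 1: derive flow(a,j) via R2 from parent(a,j)
round 1: derive flow(c,b) via R2 from parent(c,b)
round 1: derive flow(c,i) via R2 from parent(c,i)
round 1: derive flow(e,j) via R2 from parent(e,j)
round 1: derive flow(f,c) via R2 from parent(f,c)
round 1: derive flow(h,d) via R2 from parent(h,d)
round 1: derive flow(h,f) via R2 from parent(h,f)
round 1: derive flow(h,h) via R2 from parent(h,h)
round 1: derive flow(h,j) via R2 from parent(h,j)
round 1: derive flow(i,h) via R2 from parent(i,h)
round 1: derive flow(j,b) via R2 from parent(j,b)
round 1: derive flow(j,c) via R2 from parent(j,c)
round 1: derive flow(j,h) via R2 from parent(j,h)
round 1: derive flow(c,a) via R4 from parent(c,b), blue(b,a)
round 1: derive flow(c,j) via R4 from parent(c,i), blue(i,j)
round 1: derive flow(h,a) via R4 from parent(h,f), blue(f,a)
round 1: derive flow(h,b) via R4 from parent(h,f), blue(f,b)
round 1: derive flow(h,i) via R4 from parent(h,d), blue(d,i)
round 1: derive flow(j,a) via R4 from parent(j,b), blue(b,a)
round 2: derive flow(a,a) via R3 from flow(a,h), flow(h,a)
round 2: derive flow(a,b) via R3 from flow(a,h), flow(h,b)
round 2: derive flow(a,c) via R3 from flow(a,j), flow(j,c)
round 2: derive flow(a,d) via R3 from flow(a,h), flow(h,d)
round 2: derive flow(a,f) via R3 from flow(a,h), flow(h,f)
round 2: derive flow(a,i) via R3 from flow(a,h), flow(h,i)
round 2: derive flow(c,c) via R3 from flow(c,j), flow(j,c)
round 2: derive flow(c,h) via R3 from flow(c,a), flow(a,h)
round 2: derive flow(e,a) via R3 from flow(e,j), flow(j,a)
round 2: derive flow(e,b) via R3 from flow(e,j), flow(j,b)
round 2: derive flow(e,c) via R3 from flow(e,j), flow(j,c)
round 2: derive flow(e,h) via R3 from flow(e,j), flow(j,h)
round 2: derive flow(f,a) via R3 from flow(f,c), flow(c,a)
round 2: derive flow(f,b) via R3 from flow(f,c), flow(c,b)
round 2: derive flow(f,i) via R3 from flow(f,c), flow(c,i)
round 2: derive flow(f,j) via R3 from flow(f,c), flow(c,j)
round 2: derive flow(h,c) via R3 from flow(h,f), flow(f,c)
round 2: derive flow(i,a) via R3 from flow(i,h), flow(h,a)
round 2: derive flow(i,b) via R3 from flow(i,h), flow(h,b)
round 2: derive flow(i,d) via R3 from flow(i,h), flow(h,d)
round 2: derive flow(i,f) via R3 from flow(i,h), flow(h,f)
round 2: derive flow(i,i) via R3 from flow(i,h), flow(h,i)
round 2: derive flow(i,j) via R3 from flow(i,h), flow(h,j)
round 2: derive flow(j,d) via R3 from flow(j,h), flow(h,d)
round 2: derive flow(j,f) via R3 from flow(j,h), flow(h,f)
round 2: derive flow(j,i) via R3 from flow(j,c), flow(c,i)
round 2: derive flow(j,j) via R3 from flow(j,a), flow(a,j)
round 3: derive flow(c,d) via R3 from flow(c,a), flow(a,d)
round 3: derive flow(c,f) via R3 from flow(c,a), flow(a,f)
round 3: derive flow(e,d) via R3 from flow(e,a), flow(a,d)
round 3: derive flow(e,f) via R3 from flow(e,a), flow(a,f)
round 3: derive flow(e,i) via R3 from flow(e,a), flow(a,i)
round 3: derive flow(f,d) via R3 from flow(f,a), flow(a,d)
round 3: derive flow(f,f) via R3 from flow(f,a), flow(a,f)
round 3: derive flow(f,h) via R3 from flow(f,a), flow(a,h)
round 3: derive flow(i,c) via R3 from flow(i,a), flow(a,c)

flow(a,a)
flow(a,b)
flow(a,c)
flow(a,d)
flow(a,f)
flow(a,h)
flow(a,i)
flow(a,j)
flow(c,a)
flow(c,b)
flow(c,c)
flow(c,d)
flow(c,f)
flow(c,h)
flow(c,i)
flow(c,j)
flow(e,a)
flow(e,b)
flow(e,c)
flow(e,d)
flow(e,f)
flow(e,h)
flow(e,i)
flow(e,j)
flow(f,a)
flow(f,b)
flow(f,c)
flow(f,d)
flow(f,f)
flow(f,h)
flow(f,i)
flow(f,j)
flow(h,a)
flow(h,b)
flow(h,c)
flow(h,d)
flow(h,f)
flow(h,h)
flow(h,i)
flow(h,j)
flow(i,a)
flow(i,b)
flow(i,c)
flow(i,d)
flow(i,f)
flow(i,h)
flow(i,i)
flow(i,j)
flow(j,a)
flow(j,b)
flow(j,c)
flow(j,d)
flow(j,f)
flow(j,h)
flow(j,i)
flow(j,j)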